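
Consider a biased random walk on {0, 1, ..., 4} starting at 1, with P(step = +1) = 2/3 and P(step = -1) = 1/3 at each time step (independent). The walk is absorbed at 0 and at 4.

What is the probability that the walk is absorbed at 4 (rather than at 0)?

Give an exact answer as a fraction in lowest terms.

Answer: 8/15

Derivation:
Biased walk: p = 2/3, q = 1/3, r = q/p = 1/2
Gambler's ruin: P(hit 4 before 0 | start at 1) = (1 - r^a)/(1 - r^N)
r^1 = 1/2; r^4 = 1/16
P = (1 - 1/2) / (1 - 1/16) = 1/2 / 15/16 = 8/15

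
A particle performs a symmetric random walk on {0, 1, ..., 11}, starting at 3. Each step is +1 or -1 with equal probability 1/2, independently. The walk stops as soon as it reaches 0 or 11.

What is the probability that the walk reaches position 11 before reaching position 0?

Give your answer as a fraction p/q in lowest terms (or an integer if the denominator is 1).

Symmetric walk (p = 1/2): the harmonic-function argument gives P(hit 11 before 0 | start at 3) = a/N.
P = 3/11 = 3/11

Answer: 3/11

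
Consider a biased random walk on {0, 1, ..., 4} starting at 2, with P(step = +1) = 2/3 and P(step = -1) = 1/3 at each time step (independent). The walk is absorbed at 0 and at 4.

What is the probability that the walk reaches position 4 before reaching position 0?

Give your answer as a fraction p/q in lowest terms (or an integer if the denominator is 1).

Answer: 4/5

Derivation:
Biased walk: p = 2/3, q = 1/3, r = q/p = 1/2
Gambler's ruin: P(hit 4 before 0 | start at 2) = (1 - r^a)/(1 - r^N)
r^2 = 1/4; r^4 = 1/16
P = (1 - 1/4) / (1 - 1/16) = 3/4 / 15/16 = 4/5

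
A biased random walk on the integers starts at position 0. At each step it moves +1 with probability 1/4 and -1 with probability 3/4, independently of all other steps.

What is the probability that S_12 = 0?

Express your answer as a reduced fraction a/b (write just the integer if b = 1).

To be at 0 after 12 steps: need exactly 6 steps of +1 and 6 of -1.
Number of such sequences: C(12,6) = 924
Each has probability (1/4)^6 · (3/4)^6 = 729/16777216
P = 924 · 729/16777216 = 168399/4194304

Answer: 168399/4194304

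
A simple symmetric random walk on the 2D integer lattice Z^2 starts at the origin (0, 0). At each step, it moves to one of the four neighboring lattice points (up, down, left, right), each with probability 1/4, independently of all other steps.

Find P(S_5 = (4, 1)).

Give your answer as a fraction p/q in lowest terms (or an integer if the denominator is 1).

Answer: 5/1024

Derivation:
Let h be the number of horizontal steps (so 5-h are vertical). To end at (4,1) need (h+4)/2 right-steps and ((5-h)+1)/2 up-steps.
Sum over h with 4 ≤ h ≤ 4, h ≡ 0 (mod 2), 5-h ≡ 1 (mod 2):
h=4: C(5,4)·C(4,4)·C(1,1) = 5·1·1 = 5
Total favorable: 5
Total paths: 4^5 = 1024
P = 5/1024 = 5/1024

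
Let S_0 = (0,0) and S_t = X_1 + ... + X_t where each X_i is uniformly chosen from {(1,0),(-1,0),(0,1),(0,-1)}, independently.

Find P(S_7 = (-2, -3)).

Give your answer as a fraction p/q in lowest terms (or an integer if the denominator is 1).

Let h be the number of horizontal steps (so 7-h are vertical). To end at (-2,-3) need (h-2)/2 right-steps and ((7-h)-3)/2 up-steps.
Sum over h with 2 ≤ h ≤ 4, h ≡ 0 (mod 2), 7-h ≡ 1 (mod 2):
h=2: C(7,2)·C(2,0)·C(5,1) = 21·1·5 = 105
h=4: C(7,4)·C(4,1)·C(3,0) = 35·4·1 = 140
Total favorable: 245
Total paths: 4^7 = 16384
P = 245/16384 = 245/16384

Answer: 245/16384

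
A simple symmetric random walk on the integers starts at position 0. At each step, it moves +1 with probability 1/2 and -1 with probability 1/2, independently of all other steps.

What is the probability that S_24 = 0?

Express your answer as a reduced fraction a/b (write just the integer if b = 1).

To return to 0 after 24 steps: need exactly 12 steps of +1 and 12 of -1.
Favorable paths: C(24,12) = 2704156
Total paths: 2^24 = 16777216
P = 2704156/16777216 = 676039/4194304

Answer: 676039/4194304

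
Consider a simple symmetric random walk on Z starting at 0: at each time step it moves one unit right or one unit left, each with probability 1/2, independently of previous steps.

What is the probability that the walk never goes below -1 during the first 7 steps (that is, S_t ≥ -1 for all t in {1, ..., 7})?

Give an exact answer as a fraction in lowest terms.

Let f(t,s) = #length-t paths at position s with S_1..S_t all ≥ -1.
f(t,s) = f(t-1,s-1) + f(t-1,s+1) for s ≥ -1; f(t,s) = 0 for s < -1.
t=0: f(0,0)=1
t=1: f(1,-1)=1 f(1,1)=1
t=2: f(2,0)=2 f(2,2)=1
t=3: f(3,-1)=2 f(3,1)=3 f(3,3)=1
t=4: f(4,0)=5 f(4,2)=4 f(4,4)=1
t=5: f(5,-1)=5 f(5,1)=9 f(5,3)=5 f(5,5)=1
t=6: f(6,0)=14 f(6,2)=14 f(6,4)=6 f(6,6)=1
t=7: f(7,-1)=14 f(7,1)=28 f(7,3)=20 f(7,5)=7 f(7,7)=1
Σ_s f(7,s) = 70
P = 70/128 = 35/64

Answer: 35/64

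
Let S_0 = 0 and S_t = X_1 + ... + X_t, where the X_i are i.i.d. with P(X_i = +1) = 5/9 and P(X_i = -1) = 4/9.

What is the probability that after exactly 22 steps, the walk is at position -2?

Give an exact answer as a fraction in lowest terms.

Answer: 105946480640000000000/984770902183611232881

Derivation:
To reach position -2 after 22 steps: need 10 steps of +1 and 12 steps of -1.
Number of such sequences: C(22,10) = 646646
Each has probability (5/9)^10 · (4/9)^12 = 163840000000000/984770902183611232881
P = 646646 · 163840000000000/984770902183611232881 = 105946480640000000000/984770902183611232881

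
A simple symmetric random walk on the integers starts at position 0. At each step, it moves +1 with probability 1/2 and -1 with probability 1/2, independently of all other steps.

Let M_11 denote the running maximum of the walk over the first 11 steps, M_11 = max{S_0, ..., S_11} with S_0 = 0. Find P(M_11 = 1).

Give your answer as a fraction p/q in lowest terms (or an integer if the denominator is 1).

Let M_11 = max(S_0,...,S_11). Use the reflection principle: for j ≥ 1, #{paths with M_11 ≥ j} = #{S_11 ≥ j} + #{S_11 ≥ j+1}.
By reflection, #{M_11 ≥ 1} = #{S_11 ≥ 1} + #{S_11 ≥ 2} = 1024 + 562 = 1586.
#{M_11 ≥ 2} = #{S_11 ≥ 2} + #{S_11 ≥ 3} = 562 + 562 = 1124.
#{M_11 = 1} = 1586 - 1124 = 462.
P(M_11 = 1) = 462/2048 = 231/1024

Answer: 231/1024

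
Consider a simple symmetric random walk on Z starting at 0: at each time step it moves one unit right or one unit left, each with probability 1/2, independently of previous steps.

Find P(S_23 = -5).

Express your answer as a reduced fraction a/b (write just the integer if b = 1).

To reach position -5 after 23 steps: need 9 steps of +1 and 14 of -1.
Favorable paths: C(23,9) = 817190
Total paths: 2^23 = 8388608
P = 817190/8388608 = 408595/4194304

Answer: 408595/4194304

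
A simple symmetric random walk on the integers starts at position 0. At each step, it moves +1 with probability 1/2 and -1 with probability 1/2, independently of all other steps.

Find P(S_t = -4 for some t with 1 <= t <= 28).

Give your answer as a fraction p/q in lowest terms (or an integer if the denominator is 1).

Answer: 123012781/268435456

Derivation:
Count via complement. Let g(t,s) = #length-t paths at position s with S_1..S_t all ≠ -4.
g(t,s) = g(t-1,s-1) + g(t-1,s+1) for s ≠ -4; g(t,-4) = 0.
t=0: g(0,0)=1
t=1: g(1,-1)=1 g(1,1)=1
t=2: g(2,-2)=1 g(2,0)=2 g(2,2)=1
t=3: g(3,-3)=1 g(3,-1)=3 g(3,1)=3 g(3,3)=1
t=4: g(4,-2)=4 g(4,0)=6 g(4,2)=4 g(4,4)=1
t=5: g(5,-3)=4 g(5,-1)=10 g(5,1)=10 g(5,3)=5 g(5,5)=1
t=6: g(6,-2)=14 g(6,0)=20 g(6,2)=15 g(6,4)=6 g(6,6)=1
t=7: g(7,-3)=14 g(7,-1)=34 g(7,1)=35 g(7,3)=21 g(7,5)=7 g(7,7)=1
t=8: g(8,-2)=48 g(8,0)=69 g(8,2)=56 g(8,4)=28 g(8,6)=8 g(8,8)=1
t=9: g(9,-3)=48 g(9,-1)=117 g(9,1)=125 g(9,3)=84 g(9,5)=36 g(9,7)=9 g(9,9)=1
t=10: g(10,-2)=165 g(10,0)=242 g(10,2)=209 g(10,4)=120 g(10,6)=45 g(10,8)=10 g(10,10)=1
t=11: g(11,-3)=165 g(11,-1)=407 g(11,1)=451 g(11,3)=329 g(11,5)=165 g(11,7)=55 g(11,9)=11 g(11,11)=1
t=12: g(12,-2)=572 g(12,0)=858 g(12,2)=780 g(12,4)=494 g(12,6)=220 g(12,8)=66 g(12,10)=12 g(12,12)=1
t=13: g(13,-3)=572 g(13,-1)=1430 g(13,1)=1638 g(13,3)=1274 g(13,5)=714 g(13,7)=286 g(13,9)=78 g(13,11)=13 g(13,13)=1
t=14: g(14,-2)=2002 g(14,0)=3068 g(14,2)=2912 g(14,4)=1988 g(14,6)=1000 g(14,8)=364 g(14,10)=91 g(14,12)=14 g(14,14)=1
t=15: g(15,-3)=2002 g(15,-1)=5070 g(15,1)=5980 g(15,3)=4900 g(15,5)=2988 g(15,7)=1364 g(15,9)=455 g(15,11)=105 g(15,13)=15 g(15,15)=1
t=16: g(16,-2)=7072 g(16,0)=11050 g(16,2)=10880 g(16,4)=7888 g(16,6)=4352 g(16,8)=1819 g(16,10)=560 g(16,12)=120 g(16,14)=16 g(16,16)=1
t=17: g(17,-3)=7072 g(17,-1)=18122 g(17,1)=21930 g(17,3)=18768 g(17,5)=12240 g(17,7)=6171 g(17,9)=2379 g(17,11)=680 g(17,13)=136 g(17,15)=17 g(17,17)=1
t=18: g(18,-2)=25194 g(18,0)=40052 g(18,2)=40698 g(18,4)=31008 g(18,6)=18411 g(18,8)=8550 g(18,10)=3059 g(18,12)=816 g(18,14)=153 g(18,16)=18 g(18,18)=1
t=19: g(19,-3)=25194 g(19,-1)=65246 g(19,1)=80750 g(19,3)=71706 g(19,5)=49419 g(19,7)=26961 g(19,9)=11609 g(19,11)=3875 g(19,13)=969 g(19,15)=171 g(19,17)=19 g(19,19)=1
t=20: g(20,-2)=90440 g(20,0)=145996 g(20,2)=152456 g(20,4)=121125 g(20,6)=76380 g(20,8)=38570 g(20,10)=15484 g(20,12)=4844 g(20,14)=1140 g(20,16)=190 g(20,18)=20 g(20,20)=1
t=21: g(21,-3)=90440 g(21,-1)=236436 g(21,1)=298452 g(21,3)=273581 g(21,5)=197505 g(21,7)=114950 g(21,9)=54054 g(21,11)=20328 g(21,13)=5984 g(21,15)=1330 g(21,17)=210 g(21,19)=21 g(21,21)=1
t=22: g(22,-2)=326876 g(22,0)=534888 g(22,2)=572033 g(22,4)=471086 g(22,6)=312455 g(22,8)=169004 g(22,10)=74382 g(22,12)=26312 g(22,14)=7314 g(22,16)=1540 g(22,18)=231 g(22,20)=22 g(22,22)=1
t=23: g(23,-3)=326876 g(23,-1)=861764 g(23,1)=1106921 g(23,3)=1043119 g(23,5)=783541 g(23,7)=481459 g(23,9)=243386 g(23,11)=100694 g(23,13)=33626 g(23,15)=8854 g(23,17)=1771 g(23,19)=253 g(23,21)=23 g(23,23)=1
t=24: g(24,-2)=1188640 g(24,0)=1968685 g(24,2)=2150040 g(24,4)=1826660 g(24,6)=1265000 g(24,8)=724845 g(24,10)=344080 g(24,12)=134320 g(24,14)=42480 g(24,16)=10625 g(24,18)=2024 g(24,20)=276 g(24,22)=24 g(24,24)=1
t=25: g(25,-3)=1188640 g(25,-1)=3157325 g(25,1)=4118725 g(25,3)=3976700 g(25,5)=3091660 g(25,7)=1989845 g(25,9)=1068925 g(25,11)=478400 g(25,13)=176800 g(25,15)=53105 g(25,17)=12649 g(25,19)=2300 g(25,21)=300 g(25,23)=25 g(25,25)=1
t=26: g(26,-2)=4345965 g(26,0)=7276050 g(26,2)=8095425 g(26,4)=7068360 g(26,6)=5081505 g(26,8)=3058770 g(26,10)=1547325 g(26,12)=655200 g(26,14)=229905 g(26,16)=65754 g(26,18)=14949 g(26,20)=2600 g(26,22)=325 g(26,24)=26 g(26,26)=1
t=27: g(27,-3)=4345965 g(27,-1)=11622015 g(27,1)=15371475 g(27,3)=15163785 g(27,5)=12149865 g(27,7)=8140275 g(27,9)=4606095 g(27,11)=2202525 g(27,13)=885105 g(27,15)=295659 g(27,17)=80703 g(27,19)=17549 g(27,21)=2925 g(27,23)=351 g(27,25)=27 g(27,27)=1
t=28: g(28,-2)=15967980 g(28,0)=26993490 g(28,2)=30535260 g(28,4)=27313650 g(28,6)=20290140 g(28,8)=12746370 g(28,10)=6808620 g(28,12)=3087630 g(28,14)=1180764 g(28,16)=376362 g(28,18)=98252 g(28,20)=20474 g(28,22)=3276 g(28,24)=378 g(28,26)=28 g(28,28)=1
Paths never hitting -4: Σ_s g(28,s) = 145422675
Paths hitting -4: 2^28 - 145422675 = 123012781
P = 123012781/268435456 = 123012781/268435456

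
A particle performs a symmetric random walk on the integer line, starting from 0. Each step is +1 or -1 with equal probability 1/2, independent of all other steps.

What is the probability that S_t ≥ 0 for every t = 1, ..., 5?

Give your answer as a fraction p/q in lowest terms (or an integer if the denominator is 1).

Let f(t,s) = #length-t paths at position s with S_1..S_t all ≥ 0.
f(t,s) = f(t-1,s-1) + f(t-1,s+1) for s ≥ 0; f(t,s) = 0 for s < 0.
t=0: f(0,0)=1
t=1: f(1,1)=1
t=2: f(2,0)=1 f(2,2)=1
t=3: f(3,1)=2 f(3,3)=1
t=4: f(4,0)=2 f(4,2)=3 f(4,4)=1
t=5: f(5,1)=5 f(5,3)=4 f(5,5)=1
Σ_s f(5,s) = 10
P = 10/32 = 5/16

Answer: 5/16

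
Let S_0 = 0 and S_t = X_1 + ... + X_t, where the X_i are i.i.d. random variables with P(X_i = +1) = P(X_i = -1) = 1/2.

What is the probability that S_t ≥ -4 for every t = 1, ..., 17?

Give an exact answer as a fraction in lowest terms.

Let f(t,s) = #length-t paths at position s with S_1..S_t all ≥ -4.
f(t,s) = f(t-1,s-1) + f(t-1,s+1) for s ≥ -4; f(t,s) = 0 for s < -4.
t=0: f(0,0)=1
t=1: f(1,-1)=1 f(1,1)=1
t=2: f(2,-2)=1 f(2,0)=2 f(2,2)=1
t=3: f(3,-3)=1 f(3,-1)=3 f(3,1)=3 f(3,3)=1
t=4: f(4,-4)=1 f(4,-2)=4 f(4,0)=6 f(4,2)=4 f(4,4)=1
t=5: f(5,-3)=5 f(5,-1)=10 f(5,1)=10 f(5,3)=5 f(5,5)=1
t=6: f(6,-4)=5 f(6,-2)=15 f(6,0)=20 f(6,2)=15 f(6,4)=6 f(6,6)=1
t=7: f(7,-3)=20 f(7,-1)=35 f(7,1)=35 f(7,3)=21 f(7,5)=7 f(7,7)=1
t=8: f(8,-4)=20 f(8,-2)=55 f(8,0)=70 f(8,2)=56 f(8,4)=28 f(8,6)=8 f(8,8)=1
t=9: f(9,-3)=75 f(9,-1)=125 f(9,1)=126 f(9,3)=84 f(9,5)=36 f(9,7)=9 f(9,9)=1
t=10: f(10,-4)=75 f(10,-2)=200 f(10,0)=251 f(10,2)=210 f(10,4)=120 f(10,6)=45 f(10,8)=10 f(10,10)=1
t=11: f(11,-3)=275 f(11,-1)=451 f(11,1)=461 f(11,3)=330 f(11,5)=165 f(11,7)=55 f(11,9)=11 f(11,11)=1
t=12: f(12,-4)=275 f(12,-2)=726 f(12,0)=912 f(12,2)=791 f(12,4)=495 f(12,6)=220 f(12,8)=66 f(12,10)=12 f(12,12)=1
t=13: f(13,-3)=1001 f(13,-1)=1638 f(13,1)=1703 f(13,3)=1286 f(13,5)=715 f(13,7)=286 f(13,9)=78 f(13,11)=13 f(13,13)=1
t=14: f(14,-4)=1001 f(14,-2)=2639 f(14,0)=3341 f(14,2)=2989 f(14,4)=2001 f(14,6)=1001 f(14,8)=364 f(14,10)=91 f(14,12)=14 f(14,14)=1
t=15: f(15,-3)=3640 f(15,-1)=5980 f(15,1)=6330 f(15,3)=4990 f(15,5)=3002 f(15,7)=1365 f(15,9)=455 f(15,11)=105 f(15,13)=15 f(15,15)=1
t=16: f(16,-4)=3640 f(16,-2)=9620 f(16,0)=12310 f(16,2)=11320 f(16,4)=7992 f(16,6)=4367 f(16,8)=1820 f(16,10)=560 f(16,12)=120 f(16,14)=16 f(16,16)=1
t=17: f(17,-3)=13260 f(17,-1)=21930 f(17,1)=23630 f(17,3)=19312 f(17,5)=12359 f(17,7)=6187 f(17,9)=2380 f(17,11)=680 f(17,13)=136 f(17,15)=17 f(17,17)=1
Σ_s f(17,s) = 99892
P = 99892/131072 = 24973/32768

Answer: 24973/32768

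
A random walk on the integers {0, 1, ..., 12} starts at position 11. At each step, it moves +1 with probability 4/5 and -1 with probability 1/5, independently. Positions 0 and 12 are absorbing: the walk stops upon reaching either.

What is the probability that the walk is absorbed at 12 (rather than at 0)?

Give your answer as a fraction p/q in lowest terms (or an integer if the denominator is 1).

Biased walk: p = 4/5, q = 1/5, r = q/p = 1/4
Gambler's ruin: P(hit 12 before 0 | start at 11) = (1 - r^a)/(1 - r^N)
r^11 = 1/4194304; r^12 = 1/16777216
P = (1 - 1/4194304) / (1 - 1/16777216) = 4194303/4194304 / 16777215/16777216 = 5592404/5592405

Answer: 5592404/5592405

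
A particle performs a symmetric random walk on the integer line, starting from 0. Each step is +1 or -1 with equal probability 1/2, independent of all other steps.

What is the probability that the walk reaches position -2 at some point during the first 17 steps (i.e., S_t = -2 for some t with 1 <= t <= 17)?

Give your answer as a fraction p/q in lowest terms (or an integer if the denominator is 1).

Count via complement. Let g(t,s) = #length-t paths at position s with S_1..S_t all ≠ -2.
g(t,s) = g(t-1,s-1) + g(t-1,s+1) for s ≠ -2; g(t,-2) = 0.
t=0: g(0,0)=1
t=1: g(1,-1)=1 g(1,1)=1
t=2: g(2,0)=2 g(2,2)=1
t=3: g(3,-1)=2 g(3,1)=3 g(3,3)=1
t=4: g(4,0)=5 g(4,2)=4 g(4,4)=1
t=5: g(5,-1)=5 g(5,1)=9 g(5,3)=5 g(5,5)=1
t=6: g(6,0)=14 g(6,2)=14 g(6,4)=6 g(6,6)=1
t=7: g(7,-1)=14 g(7,1)=28 g(7,3)=20 g(7,5)=7 g(7,7)=1
t=8: g(8,0)=42 g(8,2)=48 g(8,4)=27 g(8,6)=8 g(8,8)=1
t=9: g(9,-1)=42 g(9,1)=90 g(9,3)=75 g(9,5)=35 g(9,7)=9 g(9,9)=1
t=10: g(10,0)=132 g(10,2)=165 g(10,4)=110 g(10,6)=44 g(10,8)=10 g(10,10)=1
t=11: g(11,-1)=132 g(11,1)=297 g(11,3)=275 g(11,5)=154 g(11,7)=54 g(11,9)=11 g(11,11)=1
t=12: g(12,0)=429 g(12,2)=572 g(12,4)=429 g(12,6)=208 g(12,8)=65 g(12,10)=12 g(12,12)=1
t=13: g(13,-1)=429 g(13,1)=1001 g(13,3)=1001 g(13,5)=637 g(13,7)=273 g(13,9)=77 g(13,11)=13 g(13,13)=1
t=14: g(14,0)=1430 g(14,2)=2002 g(14,4)=1638 g(14,6)=910 g(14,8)=350 g(14,10)=90 g(14,12)=14 g(14,14)=1
t=15: g(15,-1)=1430 g(15,1)=3432 g(15,3)=3640 g(15,5)=2548 g(15,7)=1260 g(15,9)=440 g(15,11)=104 g(15,13)=15 g(15,15)=1
t=16: g(16,0)=4862 g(16,2)=7072 g(16,4)=6188 g(16,6)=3808 g(16,8)=1700 g(16,10)=544 g(16,12)=119 g(16,14)=16 g(16,16)=1
t=17: g(17,-1)=4862 g(17,1)=11934 g(17,3)=13260 g(17,5)=9996 g(17,7)=5508 g(17,9)=2244 g(17,11)=663 g(17,13)=135 g(17,15)=17 g(17,17)=1
Paths never hitting -2: Σ_s g(17,s) = 48620
Paths hitting -2: 2^17 - 48620 = 82452
P = 82452/131072 = 20613/32768

Answer: 20613/32768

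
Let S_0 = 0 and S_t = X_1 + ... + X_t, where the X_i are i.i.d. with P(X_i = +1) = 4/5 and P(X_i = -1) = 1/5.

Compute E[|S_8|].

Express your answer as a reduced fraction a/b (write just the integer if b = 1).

S_8 takes values m ≡ 0 (mod 2) with |m| ≤ 8; P(S_8=m) = C(8,(8+m)/2) · (4/5)^((8+m)/2) · (1/5)^((8-m)/2).
Distribution: P(S=-8)=1/390625, P(S=-6)=32/390625, P(S=-4)=448/390625, P(S=-2)=3584/390625, P(S=0)=3584/78125, P(S=2)=57344/390625, P(S=4)=114688/390625, P(S=6)=131072/390625, P(S=8)=65536/390625
E[|S_8|] = Σ_m |m|·P(S_8=m) = 378664/78125

Answer: 378664/78125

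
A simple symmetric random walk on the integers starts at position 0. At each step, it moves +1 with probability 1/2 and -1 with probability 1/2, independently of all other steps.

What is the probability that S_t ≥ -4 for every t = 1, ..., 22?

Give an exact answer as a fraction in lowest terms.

Let f(t,s) = #length-t paths at position s with S_1..S_t all ≥ -4.
f(t,s) = f(t-1,s-1) + f(t-1,s+1) for s ≥ -4; f(t,s) = 0 for s < -4.
t=0: f(0,0)=1
t=1: f(1,-1)=1 f(1,1)=1
t=2: f(2,-2)=1 f(2,0)=2 f(2,2)=1
t=3: f(3,-3)=1 f(3,-1)=3 f(3,1)=3 f(3,3)=1
t=4: f(4,-4)=1 f(4,-2)=4 f(4,0)=6 f(4,2)=4 f(4,4)=1
t=5: f(5,-3)=5 f(5,-1)=10 f(5,1)=10 f(5,3)=5 f(5,5)=1
t=6: f(6,-4)=5 f(6,-2)=15 f(6,0)=20 f(6,2)=15 f(6,4)=6 f(6,6)=1
t=7: f(7,-3)=20 f(7,-1)=35 f(7,1)=35 f(7,3)=21 f(7,5)=7 f(7,7)=1
t=8: f(8,-4)=20 f(8,-2)=55 f(8,0)=70 f(8,2)=56 f(8,4)=28 f(8,6)=8 f(8,8)=1
t=9: f(9,-3)=75 f(9,-1)=125 f(9,1)=126 f(9,3)=84 f(9,5)=36 f(9,7)=9 f(9,9)=1
t=10: f(10,-4)=75 f(10,-2)=200 f(10,0)=251 f(10,2)=210 f(10,4)=120 f(10,6)=45 f(10,8)=10 f(10,10)=1
t=11: f(11,-3)=275 f(11,-1)=451 f(11,1)=461 f(11,3)=330 f(11,5)=165 f(11,7)=55 f(11,9)=11 f(11,11)=1
t=12: f(12,-4)=275 f(12,-2)=726 f(12,0)=912 f(12,2)=791 f(12,4)=495 f(12,6)=220 f(12,8)=66 f(12,10)=12 f(12,12)=1
t=13: f(13,-3)=1001 f(13,-1)=1638 f(13,1)=1703 f(13,3)=1286 f(13,5)=715 f(13,7)=286 f(13,9)=78 f(13,11)=13 f(13,13)=1
t=14: f(14,-4)=1001 f(14,-2)=2639 f(14,0)=3341 f(14,2)=2989 f(14,4)=2001 f(14,6)=1001 f(14,8)=364 f(14,10)=91 f(14,12)=14 f(14,14)=1
t=15: f(15,-3)=3640 f(15,-1)=5980 f(15,1)=6330 f(15,3)=4990 f(15,5)=3002 f(15,7)=1365 f(15,9)=455 f(15,11)=105 f(15,13)=15 f(15,15)=1
t=16: f(16,-4)=3640 f(16,-2)=9620 f(16,0)=12310 f(16,2)=11320 f(16,4)=7992 f(16,6)=4367 f(16,8)=1820 f(16,10)=560 f(16,12)=120 f(16,14)=16 f(16,16)=1
t=17: f(17,-3)=13260 f(17,-1)=21930 f(17,1)=23630 f(17,3)=19312 f(17,5)=12359 f(17,7)=6187 f(17,9)=2380 f(17,11)=680 f(17,13)=136 f(17,15)=17 f(17,17)=1
t=18: f(18,-4)=13260 f(18,-2)=35190 f(18,0)=45560 f(18,2)=42942 f(18,4)=31671 f(18,6)=18546 f(18,8)=8567 f(18,10)=3060 f(18,12)=816 f(18,14)=153 f(18,16)=18 f(18,18)=1
t=19: f(19,-3)=48450 f(19,-1)=80750 f(19,1)=88502 f(19,3)=74613 f(19,5)=50217 f(19,7)=27113 f(19,9)=11627 f(19,11)=3876 f(19,13)=969 f(19,15)=171 f(19,17)=19 f(19,19)=1
t=20: f(20,-4)=48450 f(20,-2)=129200 f(20,0)=169252 f(20,2)=163115 f(20,4)=124830 f(20,6)=77330 f(20,8)=38740 f(20,10)=15503 f(20,12)=4845 f(20,14)=1140 f(20,16)=190 f(20,18)=20 f(20,20)=1
t=21: f(21,-3)=177650 f(21,-1)=298452 f(21,1)=332367 f(21,3)=287945 f(21,5)=202160 f(21,7)=116070 f(21,9)=54243 f(21,11)=20348 f(21,13)=5985 f(21,15)=1330 f(21,17)=210 f(21,19)=21 f(21,21)=1
t=22: f(22,-4)=177650 f(22,-2)=476102 f(22,0)=630819 f(22,2)=620312 f(22,4)=490105 f(22,6)=318230 f(22,8)=170313 f(22,10)=74591 f(22,12)=26333 f(22,14)=7315 f(22,16)=1540 f(22,18)=231 f(22,20)=22 f(22,22)=1
Σ_s f(22,s) = 2993564
P = 2993564/4194304 = 748391/1048576

Answer: 748391/1048576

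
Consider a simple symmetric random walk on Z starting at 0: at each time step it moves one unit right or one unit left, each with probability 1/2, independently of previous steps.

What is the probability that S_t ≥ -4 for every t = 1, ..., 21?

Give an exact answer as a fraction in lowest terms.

Answer: 748391/1048576

Derivation:
Let f(t,s) = #length-t paths at position s with S_1..S_t all ≥ -4.
f(t,s) = f(t-1,s-1) + f(t-1,s+1) for s ≥ -4; f(t,s) = 0 for s < -4.
t=0: f(0,0)=1
t=1: f(1,-1)=1 f(1,1)=1
t=2: f(2,-2)=1 f(2,0)=2 f(2,2)=1
t=3: f(3,-3)=1 f(3,-1)=3 f(3,1)=3 f(3,3)=1
t=4: f(4,-4)=1 f(4,-2)=4 f(4,0)=6 f(4,2)=4 f(4,4)=1
t=5: f(5,-3)=5 f(5,-1)=10 f(5,1)=10 f(5,3)=5 f(5,5)=1
t=6: f(6,-4)=5 f(6,-2)=15 f(6,0)=20 f(6,2)=15 f(6,4)=6 f(6,6)=1
t=7: f(7,-3)=20 f(7,-1)=35 f(7,1)=35 f(7,3)=21 f(7,5)=7 f(7,7)=1
t=8: f(8,-4)=20 f(8,-2)=55 f(8,0)=70 f(8,2)=56 f(8,4)=28 f(8,6)=8 f(8,8)=1
t=9: f(9,-3)=75 f(9,-1)=125 f(9,1)=126 f(9,3)=84 f(9,5)=36 f(9,7)=9 f(9,9)=1
t=10: f(10,-4)=75 f(10,-2)=200 f(10,0)=251 f(10,2)=210 f(10,4)=120 f(10,6)=45 f(10,8)=10 f(10,10)=1
t=11: f(11,-3)=275 f(11,-1)=451 f(11,1)=461 f(11,3)=330 f(11,5)=165 f(11,7)=55 f(11,9)=11 f(11,11)=1
t=12: f(12,-4)=275 f(12,-2)=726 f(12,0)=912 f(12,2)=791 f(12,4)=495 f(12,6)=220 f(12,8)=66 f(12,10)=12 f(12,12)=1
t=13: f(13,-3)=1001 f(13,-1)=1638 f(13,1)=1703 f(13,3)=1286 f(13,5)=715 f(13,7)=286 f(13,9)=78 f(13,11)=13 f(13,13)=1
t=14: f(14,-4)=1001 f(14,-2)=2639 f(14,0)=3341 f(14,2)=2989 f(14,4)=2001 f(14,6)=1001 f(14,8)=364 f(14,10)=91 f(14,12)=14 f(14,14)=1
t=15: f(15,-3)=3640 f(15,-1)=5980 f(15,1)=6330 f(15,3)=4990 f(15,5)=3002 f(15,7)=1365 f(15,9)=455 f(15,11)=105 f(15,13)=15 f(15,15)=1
t=16: f(16,-4)=3640 f(16,-2)=9620 f(16,0)=12310 f(16,2)=11320 f(16,4)=7992 f(16,6)=4367 f(16,8)=1820 f(16,10)=560 f(16,12)=120 f(16,14)=16 f(16,16)=1
t=17: f(17,-3)=13260 f(17,-1)=21930 f(17,1)=23630 f(17,3)=19312 f(17,5)=12359 f(17,7)=6187 f(17,9)=2380 f(17,11)=680 f(17,13)=136 f(17,15)=17 f(17,17)=1
t=18: f(18,-4)=13260 f(18,-2)=35190 f(18,0)=45560 f(18,2)=42942 f(18,4)=31671 f(18,6)=18546 f(18,8)=8567 f(18,10)=3060 f(18,12)=816 f(18,14)=153 f(18,16)=18 f(18,18)=1
t=19: f(19,-3)=48450 f(19,-1)=80750 f(19,1)=88502 f(19,3)=74613 f(19,5)=50217 f(19,7)=27113 f(19,9)=11627 f(19,11)=3876 f(19,13)=969 f(19,15)=171 f(19,17)=19 f(19,19)=1
t=20: f(20,-4)=48450 f(20,-2)=129200 f(20,0)=169252 f(20,2)=163115 f(20,4)=124830 f(20,6)=77330 f(20,8)=38740 f(20,10)=15503 f(20,12)=4845 f(20,14)=1140 f(20,16)=190 f(20,18)=20 f(20,20)=1
t=21: f(21,-3)=177650 f(21,-1)=298452 f(21,1)=332367 f(21,3)=287945 f(21,5)=202160 f(21,7)=116070 f(21,9)=54243 f(21,11)=20348 f(21,13)=5985 f(21,15)=1330 f(21,17)=210 f(21,19)=21 f(21,21)=1
Σ_s f(21,s) = 1496782
P = 1496782/2097152 = 748391/1048576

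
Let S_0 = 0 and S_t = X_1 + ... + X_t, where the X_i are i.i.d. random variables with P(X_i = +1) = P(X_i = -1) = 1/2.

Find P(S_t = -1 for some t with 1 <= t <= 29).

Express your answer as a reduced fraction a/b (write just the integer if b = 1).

Answer: 57414019/67108864

Derivation:
Count via complement. Let g(t,s) = #length-t paths at position s with S_1..S_t all ≠ -1.
g(t,s) = g(t-1,s-1) + g(t-1,s+1) for s ≠ -1; g(t,-1) = 0.
t=0: g(0,0)=1
t=1: g(1,1)=1
t=2: g(2,0)=1 g(2,2)=1
t=3: g(3,1)=2 g(3,3)=1
t=4: g(4,0)=2 g(4,2)=3 g(4,4)=1
t=5: g(5,1)=5 g(5,3)=4 g(5,5)=1
t=6: g(6,0)=5 g(6,2)=9 g(6,4)=5 g(6,6)=1
t=7: g(7,1)=14 g(7,3)=14 g(7,5)=6 g(7,7)=1
t=8: g(8,0)=14 g(8,2)=28 g(8,4)=20 g(8,6)=7 g(8,8)=1
t=9: g(9,1)=42 g(9,3)=48 g(9,5)=27 g(9,7)=8 g(9,9)=1
t=10: g(10,0)=42 g(10,2)=90 g(10,4)=75 g(10,6)=35 g(10,8)=9 g(10,10)=1
t=11: g(11,1)=132 g(11,3)=165 g(11,5)=110 g(11,7)=44 g(11,9)=10 g(11,11)=1
t=12: g(12,0)=132 g(12,2)=297 g(12,4)=275 g(12,6)=154 g(12,8)=54 g(12,10)=11 g(12,12)=1
t=13: g(13,1)=429 g(13,3)=572 g(13,5)=429 g(13,7)=208 g(13,9)=65 g(13,11)=12 g(13,13)=1
t=14: g(14,0)=429 g(14,2)=1001 g(14,4)=1001 g(14,6)=637 g(14,8)=273 g(14,10)=77 g(14,12)=13 g(14,14)=1
t=15: g(15,1)=1430 g(15,3)=2002 g(15,5)=1638 g(15,7)=910 g(15,9)=350 g(15,11)=90 g(15,13)=14 g(15,15)=1
t=16: g(16,0)=1430 g(16,2)=3432 g(16,4)=3640 g(16,6)=2548 g(16,8)=1260 g(16,10)=440 g(16,12)=104 g(16,14)=15 g(16,16)=1
t=17: g(17,1)=4862 g(17,3)=7072 g(17,5)=6188 g(17,7)=3808 g(17,9)=1700 g(17,11)=544 g(17,13)=119 g(17,15)=16 g(17,17)=1
t=18: g(18,0)=4862 g(18,2)=11934 g(18,4)=13260 g(18,6)=9996 g(18,8)=5508 g(18,10)=2244 g(18,12)=663 g(18,14)=135 g(18,16)=17 g(18,18)=1
t=19: g(19,1)=16796 g(19,3)=25194 g(19,5)=23256 g(19,7)=15504 g(19,9)=7752 g(19,11)=2907 g(19,13)=798 g(19,15)=152 g(19,17)=18 g(19,19)=1
t=20: g(20,0)=16796 g(20,2)=41990 g(20,4)=48450 g(20,6)=38760 g(20,8)=23256 g(20,10)=10659 g(20,12)=3705 g(20,14)=950 g(20,16)=170 g(20,18)=19 g(20,20)=1
t=21: g(21,1)=58786 g(21,3)=90440 g(21,5)=87210 g(21,7)=62016 g(21,9)=33915 g(21,11)=14364 g(21,13)=4655 g(21,15)=1120 g(21,17)=189 g(21,19)=20 g(21,21)=1
t=22: g(22,0)=58786 g(22,2)=149226 g(22,4)=177650 g(22,6)=149226 g(22,8)=95931 g(22,10)=48279 g(22,12)=19019 g(22,14)=5775 g(22,16)=1309 g(22,18)=209 g(22,20)=21 g(22,22)=1
t=23: g(23,1)=208012 g(23,3)=326876 g(23,5)=326876 g(23,7)=245157 g(23,9)=144210 g(23,11)=67298 g(23,13)=24794 g(23,15)=7084 g(23,17)=1518 g(23,19)=230 g(23,21)=22 g(23,23)=1
t=24: g(24,0)=208012 g(24,2)=534888 g(24,4)=653752 g(24,6)=572033 g(24,8)=389367 g(24,10)=211508 g(24,12)=92092 g(24,14)=31878 g(24,16)=8602 g(24,18)=1748 g(24,20)=252 g(24,22)=23 g(24,24)=1
t=25: g(25,1)=742900 g(25,3)=1188640 g(25,5)=1225785 g(25,7)=961400 g(25,9)=600875 g(25,11)=303600 g(25,13)=123970 g(25,15)=40480 g(25,17)=10350 g(25,19)=2000 g(25,21)=275 g(25,23)=24 g(25,25)=1
t=26: g(26,0)=742900 g(26,2)=1931540 g(26,4)=2414425 g(26,6)=2187185 g(26,8)=1562275 g(26,10)=904475 g(26,12)=427570 g(26,14)=164450 g(26,16)=50830 g(26,18)=12350 g(26,20)=2275 g(26,22)=299 g(26,24)=25 g(26,26)=1
t=27: g(27,1)=2674440 g(27,3)=4345965 g(27,5)=4601610 g(27,7)=3749460 g(27,9)=2466750 g(27,11)=1332045 g(27,13)=592020 g(27,15)=215280 g(27,17)=63180 g(27,19)=14625 g(27,21)=2574 g(27,23)=324 g(27,25)=26 g(27,27)=1
t=28: g(28,0)=2674440 g(28,2)=7020405 g(28,4)=8947575 g(28,6)=8351070 g(28,8)=6216210 g(28,10)=3798795 g(28,12)=1924065 g(28,14)=807300 g(28,16)=278460 g(28,18)=77805 g(28,20)=17199 g(28,22)=2898 g(28,24)=350 g(28,26)=27 g(28,28)=1
t=29: g(29,1)=9694845 g(29,3)=15967980 g(29,5)=17298645 g(29,7)=14567280 g(29,9)=10015005 g(29,11)=5722860 g(29,13)=2731365 g(29,15)=1085760 g(29,17)=356265 g(29,19)=95004 g(29,21)=20097 g(29,23)=3248 g(29,25)=377 g(29,27)=28 g(29,29)=1
Paths never hitting -1: Σ_s g(29,s) = 77558760
Paths hitting -1: 2^29 - 77558760 = 459312152
P = 459312152/536870912 = 57414019/67108864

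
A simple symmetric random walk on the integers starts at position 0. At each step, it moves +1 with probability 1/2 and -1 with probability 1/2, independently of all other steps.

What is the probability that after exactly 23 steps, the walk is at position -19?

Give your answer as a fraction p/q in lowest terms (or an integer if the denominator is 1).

Answer: 253/8388608

Derivation:
To reach position -19 after 23 steps: need 2 steps of +1 and 21 of -1.
Favorable paths: C(23,2) = 253
Total paths: 2^23 = 8388608
P = 253/8388608 = 253/8388608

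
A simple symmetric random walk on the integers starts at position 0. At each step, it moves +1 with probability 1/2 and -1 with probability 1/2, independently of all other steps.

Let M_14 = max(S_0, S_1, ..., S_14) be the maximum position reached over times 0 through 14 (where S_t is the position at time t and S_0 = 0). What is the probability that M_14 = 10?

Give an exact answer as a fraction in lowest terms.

Answer: 91/16384

Derivation:
Let M_14 = max(S_0,...,S_14). Use the reflection principle: for j ≥ 1, #{paths with M_14 ≥ j} = #{S_14 ≥ j} + #{S_14 ≥ j+1}.
By reflection, #{M_14 ≥ 10} = #{S_14 ≥ 10} + #{S_14 ≥ 11} = 106 + 15 = 121.
#{M_14 ≥ 11} = #{S_14 ≥ 11} + #{S_14 ≥ 12} = 15 + 15 = 30.
#{M_14 = 10} = 121 - 30 = 91.
P(M_14 = 10) = 91/16384 = 91/16384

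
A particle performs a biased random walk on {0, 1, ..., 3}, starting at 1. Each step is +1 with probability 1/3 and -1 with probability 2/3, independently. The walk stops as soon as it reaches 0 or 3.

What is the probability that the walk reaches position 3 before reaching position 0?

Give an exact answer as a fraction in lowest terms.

Answer: 1/7

Derivation:
Biased walk: p = 1/3, q = 2/3, r = q/p = 2
Gambler's ruin: P(hit 3 before 0 | start at 1) = (1 - r^a)/(1 - r^N)
r^1 = 2; r^3 = 8
P = (1 - 2) / (1 - 8) = -1 / -7 = 1/7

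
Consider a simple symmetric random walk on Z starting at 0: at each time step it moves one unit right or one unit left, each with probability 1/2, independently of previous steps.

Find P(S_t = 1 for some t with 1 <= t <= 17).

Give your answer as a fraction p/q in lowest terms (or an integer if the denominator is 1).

Count via complement. Let g(t,s) = #length-t paths at position s with S_1..S_t all ≠ 1.
g(t,s) = g(t-1,s-1) + g(t-1,s+1) for s ≠ 1; g(t,1) = 0.
t=0: g(0,0)=1
t=1: g(1,-1)=1
t=2: g(2,-2)=1 g(2,0)=1
t=3: g(3,-3)=1 g(3,-1)=2
t=4: g(4,-4)=1 g(4,-2)=3 g(4,0)=2
t=5: g(5,-5)=1 g(5,-3)=4 g(5,-1)=5
t=6: g(6,-6)=1 g(6,-4)=5 g(6,-2)=9 g(6,0)=5
t=7: g(7,-7)=1 g(7,-5)=6 g(7,-3)=14 g(7,-1)=14
t=8: g(8,-8)=1 g(8,-6)=7 g(8,-4)=20 g(8,-2)=28 g(8,0)=14
t=9: g(9,-9)=1 g(9,-7)=8 g(9,-5)=27 g(9,-3)=48 g(9,-1)=42
t=10: g(10,-10)=1 g(10,-8)=9 g(10,-6)=35 g(10,-4)=75 g(10,-2)=90 g(10,0)=42
t=11: g(11,-11)=1 g(11,-9)=10 g(11,-7)=44 g(11,-5)=110 g(11,-3)=165 g(11,-1)=132
t=12: g(12,-12)=1 g(12,-10)=11 g(12,-8)=54 g(12,-6)=154 g(12,-4)=275 g(12,-2)=297 g(12,0)=132
t=13: g(13,-13)=1 g(13,-11)=12 g(13,-9)=65 g(13,-7)=208 g(13,-5)=429 g(13,-3)=572 g(13,-1)=429
t=14: g(14,-14)=1 g(14,-12)=13 g(14,-10)=77 g(14,-8)=273 g(14,-6)=637 g(14,-4)=1001 g(14,-2)=1001 g(14,0)=429
t=15: g(15,-15)=1 g(15,-13)=14 g(15,-11)=90 g(15,-9)=350 g(15,-7)=910 g(15,-5)=1638 g(15,-3)=2002 g(15,-1)=1430
t=16: g(16,-16)=1 g(16,-14)=15 g(16,-12)=104 g(16,-10)=440 g(16,-8)=1260 g(16,-6)=2548 g(16,-4)=3640 g(16,-2)=3432 g(16,0)=1430
t=17: g(17,-17)=1 g(17,-15)=16 g(17,-13)=119 g(17,-11)=544 g(17,-9)=1700 g(17,-7)=3808 g(17,-5)=6188 g(17,-3)=7072 g(17,-1)=4862
Paths never hitting 1: Σ_s g(17,s) = 24310
Paths hitting 1: 2^17 - 24310 = 106762
P = 106762/131072 = 53381/65536

Answer: 53381/65536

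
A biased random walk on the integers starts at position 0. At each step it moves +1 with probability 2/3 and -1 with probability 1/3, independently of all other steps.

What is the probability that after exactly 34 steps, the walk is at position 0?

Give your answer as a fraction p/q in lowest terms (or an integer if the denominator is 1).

To be at 0 after 34 steps: need exactly 17 steps of +1 and 17 of -1.
Number of such sequences: C(34,17) = 2333606220
Each has probability (2/3)^17 · (1/3)^17 = 131072/16677181699666569
P = 2333606220 · 131072/16677181699666569 = 11328534609920/617673396283947

Answer: 11328534609920/617673396283947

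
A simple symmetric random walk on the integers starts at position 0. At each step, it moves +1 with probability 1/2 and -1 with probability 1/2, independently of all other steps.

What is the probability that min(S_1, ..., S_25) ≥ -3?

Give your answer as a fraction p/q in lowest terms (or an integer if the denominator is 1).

Let f(t,s) = #length-t paths at position s with S_1..S_t all ≥ -3.
f(t,s) = f(t-1,s-1) + f(t-1,s+1) for s ≥ -3; f(t,s) = 0 for s < -3.
t=0: f(0,0)=1
t=1: f(1,-1)=1 f(1,1)=1
t=2: f(2,-2)=1 f(2,0)=2 f(2,2)=1
t=3: f(3,-3)=1 f(3,-1)=3 f(3,1)=3 f(3,3)=1
t=4: f(4,-2)=4 f(4,0)=6 f(4,2)=4 f(4,4)=1
t=5: f(5,-3)=4 f(5,-1)=10 f(5,1)=10 f(5,3)=5 f(5,5)=1
t=6: f(6,-2)=14 f(6,0)=20 f(6,2)=15 f(6,4)=6 f(6,6)=1
t=7: f(7,-3)=14 f(7,-1)=34 f(7,1)=35 f(7,3)=21 f(7,5)=7 f(7,7)=1
t=8: f(8,-2)=48 f(8,0)=69 f(8,2)=56 f(8,4)=28 f(8,6)=8 f(8,8)=1
t=9: f(9,-3)=48 f(9,-1)=117 f(9,1)=125 f(9,3)=84 f(9,5)=36 f(9,7)=9 f(9,9)=1
t=10: f(10,-2)=165 f(10,0)=242 f(10,2)=209 f(10,4)=120 f(10,6)=45 f(10,8)=10 f(10,10)=1
t=11: f(11,-3)=165 f(11,-1)=407 f(11,1)=451 f(11,3)=329 f(11,5)=165 f(11,7)=55 f(11,9)=11 f(11,11)=1
t=12: f(12,-2)=572 f(12,0)=858 f(12,2)=780 f(12,4)=494 f(12,6)=220 f(12,8)=66 f(12,10)=12 f(12,12)=1
t=13: f(13,-3)=572 f(13,-1)=1430 f(13,1)=1638 f(13,3)=1274 f(13,5)=714 f(13,7)=286 f(13,9)=78 f(13,11)=13 f(13,13)=1
t=14: f(14,-2)=2002 f(14,0)=3068 f(14,2)=2912 f(14,4)=1988 f(14,6)=1000 f(14,8)=364 f(14,10)=91 f(14,12)=14 f(14,14)=1
t=15: f(15,-3)=2002 f(15,-1)=5070 f(15,1)=5980 f(15,3)=4900 f(15,5)=2988 f(15,7)=1364 f(15,9)=455 f(15,11)=105 f(15,13)=15 f(15,15)=1
t=16: f(16,-2)=7072 f(16,0)=11050 f(16,2)=10880 f(16,4)=7888 f(16,6)=4352 f(16,8)=1819 f(16,10)=560 f(16,12)=120 f(16,14)=16 f(16,16)=1
t=17: f(17,-3)=7072 f(17,-1)=18122 f(17,1)=21930 f(17,3)=18768 f(17,5)=12240 f(17,7)=6171 f(17,9)=2379 f(17,11)=680 f(17,13)=136 f(17,15)=17 f(17,17)=1
t=18: f(18,-2)=25194 f(18,0)=40052 f(18,2)=40698 f(18,4)=31008 f(18,6)=18411 f(18,8)=8550 f(18,10)=3059 f(18,12)=816 f(18,14)=153 f(18,16)=18 f(18,18)=1
t=19: f(19,-3)=25194 f(19,-1)=65246 f(19,1)=80750 f(19,3)=71706 f(19,5)=49419 f(19,7)=26961 f(19,9)=11609 f(19,11)=3875 f(19,13)=969 f(19,15)=171 f(19,17)=19 f(19,19)=1
t=20: f(20,-2)=90440 f(20,0)=145996 f(20,2)=152456 f(20,4)=121125 f(20,6)=76380 f(20,8)=38570 f(20,10)=15484 f(20,12)=4844 f(20,14)=1140 f(20,16)=190 f(20,18)=20 f(20,20)=1
t=21: f(21,-3)=90440 f(21,-1)=236436 f(21,1)=298452 f(21,3)=273581 f(21,5)=197505 f(21,7)=114950 f(21,9)=54054 f(21,11)=20328 f(21,13)=5984 f(21,15)=1330 f(21,17)=210 f(21,19)=21 f(21,21)=1
t=22: f(22,-2)=326876 f(22,0)=534888 f(22,2)=572033 f(22,4)=471086 f(22,6)=312455 f(22,8)=169004 f(22,10)=74382 f(22,12)=26312 f(22,14)=7314 f(22,16)=1540 f(22,18)=231 f(22,20)=22 f(22,22)=1
t=23: f(23,-3)=326876 f(23,-1)=861764 f(23,1)=1106921 f(23,3)=1043119 f(23,5)=783541 f(23,7)=481459 f(23,9)=243386 f(23,11)=100694 f(23,13)=33626 f(23,15)=8854 f(23,17)=1771 f(23,19)=253 f(23,21)=23 f(23,23)=1
t=24: f(24,-2)=1188640 f(24,0)=1968685 f(24,2)=2150040 f(24,4)=1826660 f(24,6)=1265000 f(24,8)=724845 f(24,10)=344080 f(24,12)=134320 f(24,14)=42480 f(24,16)=10625 f(24,18)=2024 f(24,20)=276 f(24,22)=24 f(24,24)=1
t=25: f(25,-3)=1188640 f(25,-1)=3157325 f(25,1)=4118725 f(25,3)=3976700 f(25,5)=3091660 f(25,7)=1989845 f(25,9)=1068925 f(25,11)=478400 f(25,13)=176800 f(25,15)=53105 f(25,17)=12649 f(25,19)=2300 f(25,21)=300 f(25,23)=25 f(25,25)=1
Σ_s f(25,s) = 19315400
P = 19315400/33554432 = 2414425/4194304

Answer: 2414425/4194304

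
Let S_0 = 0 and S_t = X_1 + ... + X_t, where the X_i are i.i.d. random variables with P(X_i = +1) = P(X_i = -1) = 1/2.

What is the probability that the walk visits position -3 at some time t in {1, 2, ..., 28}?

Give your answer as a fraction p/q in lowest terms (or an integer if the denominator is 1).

Count via complement. Let g(t,s) = #length-t paths at position s with S_1..S_t all ≠ -3.
g(t,s) = g(t-1,s-1) + g(t-1,s+1) for s ≠ -3; g(t,-3) = 0.
t=0: g(0,0)=1
t=1: g(1,-1)=1 g(1,1)=1
t=2: g(2,-2)=1 g(2,0)=2 g(2,2)=1
t=3: g(3,-1)=3 g(3,1)=3 g(3,3)=1
t=4: g(4,-2)=3 g(4,0)=6 g(4,2)=4 g(4,4)=1
t=5: g(5,-1)=9 g(5,1)=10 g(5,3)=5 g(5,5)=1
t=6: g(6,-2)=9 g(6,0)=19 g(6,2)=15 g(6,4)=6 g(6,6)=1
t=7: g(7,-1)=28 g(7,1)=34 g(7,3)=21 g(7,5)=7 g(7,7)=1
t=8: g(8,-2)=28 g(8,0)=62 g(8,2)=55 g(8,4)=28 g(8,6)=8 g(8,8)=1
t=9: g(9,-1)=90 g(9,1)=117 g(9,3)=83 g(9,5)=36 g(9,7)=9 g(9,9)=1
t=10: g(10,-2)=90 g(10,0)=207 g(10,2)=200 g(10,4)=119 g(10,6)=45 g(10,8)=10 g(10,10)=1
t=11: g(11,-1)=297 g(11,1)=407 g(11,3)=319 g(11,5)=164 g(11,7)=55 g(11,9)=11 g(11,11)=1
t=12: g(12,-2)=297 g(12,0)=704 g(12,2)=726 g(12,4)=483 g(12,6)=219 g(12,8)=66 g(12,10)=12 g(12,12)=1
t=13: g(13,-1)=1001 g(13,1)=1430 g(13,3)=1209 g(13,5)=702 g(13,7)=285 g(13,9)=78 g(13,11)=13 g(13,13)=1
t=14: g(14,-2)=1001 g(14,0)=2431 g(14,2)=2639 g(14,4)=1911 g(14,6)=987 g(14,8)=363 g(14,10)=91 g(14,12)=14 g(14,14)=1
t=15: g(15,-1)=3432 g(15,1)=5070 g(15,3)=4550 g(15,5)=2898 g(15,7)=1350 g(15,9)=454 g(15,11)=105 g(15,13)=15 g(15,15)=1
t=16: g(16,-2)=3432 g(16,0)=8502 g(16,2)=9620 g(16,4)=7448 g(16,6)=4248 g(16,8)=1804 g(16,10)=559 g(16,12)=120 g(16,14)=16 g(16,16)=1
t=17: g(17,-1)=11934 g(17,1)=18122 g(17,3)=17068 g(17,5)=11696 g(17,7)=6052 g(17,9)=2363 g(17,11)=679 g(17,13)=136 g(17,15)=17 g(17,17)=1
t=18: g(18,-2)=11934 g(18,0)=30056 g(18,2)=35190 g(18,4)=28764 g(18,6)=17748 g(18,8)=8415 g(18,10)=3042 g(18,12)=815 g(18,14)=153 g(18,16)=18 g(18,18)=1
t=19: g(19,-1)=41990 g(19,1)=65246 g(19,3)=63954 g(19,5)=46512 g(19,7)=26163 g(19,9)=11457 g(19,11)=3857 g(19,13)=968 g(19,15)=171 g(19,17)=19 g(19,19)=1
t=20: g(20,-2)=41990 g(20,0)=107236 g(20,2)=129200 g(20,4)=110466 g(20,6)=72675 g(20,8)=37620 g(20,10)=15314 g(20,12)=4825 g(20,14)=1139 g(20,16)=190 g(20,18)=20 g(20,20)=1
t=21: g(21,-1)=149226 g(21,1)=236436 g(21,3)=239666 g(21,5)=183141 g(21,7)=110295 g(21,9)=52934 g(21,11)=20139 g(21,13)=5964 g(21,15)=1329 g(21,17)=210 g(21,19)=21 g(21,21)=1
t=22: g(22,-2)=149226 g(22,0)=385662 g(22,2)=476102 g(22,4)=422807 g(22,6)=293436 g(22,8)=163229 g(22,10)=73073 g(22,12)=26103 g(22,14)=7293 g(22,16)=1539 g(22,18)=231 g(22,20)=22 g(22,22)=1
t=23: g(23,-1)=534888 g(23,1)=861764 g(23,3)=898909 g(23,5)=716243 g(23,7)=456665 g(23,9)=236302 g(23,11)=99176 g(23,13)=33396 g(23,15)=8832 g(23,17)=1770 g(23,19)=253 g(23,21)=23 g(23,23)=1
t=24: g(24,-2)=534888 g(24,0)=1396652 g(24,2)=1760673 g(24,4)=1615152 g(24,6)=1172908 g(24,8)=692967 g(24,10)=335478 g(24,12)=132572 g(24,14)=42228 g(24,16)=10602 g(24,18)=2023 g(24,20)=276 g(24,22)=24 g(24,24)=1
t=25: g(25,-1)=1931540 g(25,1)=3157325 g(25,3)=3375825 g(25,5)=2788060 g(25,7)=1865875 g(25,9)=1028445 g(25,11)=468050 g(25,13)=174800 g(25,15)=52830 g(25,17)=12625 g(25,19)=2299 g(25,21)=300 g(25,23)=25 g(25,25)=1
t=26: g(26,-2)=1931540 g(26,0)=5088865 g(26,2)=6533150 g(26,4)=6163885 g(26,6)=4653935 g(26,8)=2894320 g(26,10)=1496495 g(26,12)=642850 g(26,14)=227630 g(26,16)=65455 g(26,18)=14924 g(26,20)=2599 g(26,22)=325 g(26,24)=26 g(26,26)=1
t=27: g(27,-1)=7020405 g(27,1)=11622015 g(27,3)=12697035 g(27,5)=10817820 g(27,7)=7548255 g(27,9)=4390815 g(27,11)=2139345 g(27,13)=870480 g(27,15)=293085 g(27,17)=80379 g(27,19)=17523 g(27,21)=2924 g(27,23)=351 g(27,25)=27 g(27,27)=1
t=28: g(28,-2)=7020405 g(28,0)=18642420 g(28,2)=24319050 g(28,4)=23514855 g(28,6)=18366075 g(28,8)=11939070 g(28,10)=6530160 g(28,12)=3009825 g(28,14)=1163565 g(28,16)=373464 g(28,18)=97902 g(28,20)=20447 g(28,22)=3275 g(28,24)=378 g(28,26)=28 g(28,28)=1
Paths never hitting -3: Σ_s g(28,s) = 115000920
Paths hitting -3: 2^28 - 115000920 = 153434536
P = 153434536/268435456 = 19179317/33554432

Answer: 19179317/33554432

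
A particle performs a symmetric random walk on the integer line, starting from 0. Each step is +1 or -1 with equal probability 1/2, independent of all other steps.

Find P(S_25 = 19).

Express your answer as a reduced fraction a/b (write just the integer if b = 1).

To reach position 19 after 25 steps: need 22 steps of +1 and 3 of -1.
Favorable paths: C(25,22) = 2300
Total paths: 2^25 = 33554432
P = 2300/33554432 = 575/8388608

Answer: 575/8388608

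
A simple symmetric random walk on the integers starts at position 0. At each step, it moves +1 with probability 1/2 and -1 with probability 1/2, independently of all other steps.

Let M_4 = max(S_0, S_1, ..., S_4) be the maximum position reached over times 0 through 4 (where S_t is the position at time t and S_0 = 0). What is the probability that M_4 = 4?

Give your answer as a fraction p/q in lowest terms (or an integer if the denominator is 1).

Let M_4 = max(S_0,...,S_4). Use the reflection principle: for j ≥ 1, #{paths with M_4 ≥ j} = #{S_4 ≥ j} + #{S_4 ≥ j+1}.
By reflection, #{M_4 ≥ 4} = #{S_4 ≥ 4} + #{S_4 ≥ 5} = 1 + 0 = 1.
#{M_4 ≥ 5} = #{S_4 ≥ 5} + #{S_4 ≥ 6} = 0 + 0 = 0.
#{M_4 = 4} = 1 - 0 = 1.
P(M_4 = 4) = 1/16 = 1/16

Answer: 1/16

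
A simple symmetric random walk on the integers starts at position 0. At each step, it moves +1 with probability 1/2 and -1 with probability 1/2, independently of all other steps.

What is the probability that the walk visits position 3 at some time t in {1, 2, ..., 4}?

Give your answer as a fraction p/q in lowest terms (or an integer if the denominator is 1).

Count via complement. Let g(t,s) = #length-t paths at position s with S_1..S_t all ≠ 3.
g(t,s) = g(t-1,s-1) + g(t-1,s+1) for s ≠ 3; g(t,3) = 0.
t=0: g(0,0)=1
t=1: g(1,-1)=1 g(1,1)=1
t=2: g(2,-2)=1 g(2,0)=2 g(2,2)=1
t=3: g(3,-3)=1 g(3,-1)=3 g(3,1)=3
t=4: g(4,-4)=1 g(4,-2)=4 g(4,0)=6 g(4,2)=3
Paths never hitting 3: Σ_s g(4,s) = 14
Paths hitting 3: 2^4 - 14 = 2
P = 2/16 = 1/8

Answer: 1/8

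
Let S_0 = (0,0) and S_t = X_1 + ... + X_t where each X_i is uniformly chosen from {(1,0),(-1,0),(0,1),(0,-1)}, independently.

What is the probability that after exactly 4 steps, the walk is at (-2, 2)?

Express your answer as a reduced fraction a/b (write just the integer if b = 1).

Answer: 3/128

Derivation:
Let h be the number of horizontal steps (so 4-h are vertical). To end at (-2,2) need (h-2)/2 right-steps and ((4-h)+2)/2 up-steps.
Sum over h with 2 ≤ h ≤ 2, h ≡ 0 (mod 2), 4-h ≡ 0 (mod 2):
h=2: C(4,2)·C(2,0)·C(2,2) = 6·1·1 = 6
Total favorable: 6
Total paths: 4^4 = 256
P = 6/256 = 3/128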